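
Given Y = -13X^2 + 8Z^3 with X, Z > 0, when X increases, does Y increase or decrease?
Y decreases

Taking the partial derivative:
∂Y/∂X = -26X

∂Y/∂X = -26X < 0 (assuming positive values)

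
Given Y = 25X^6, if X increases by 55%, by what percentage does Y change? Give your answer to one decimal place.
1286.7%

For Y = 25X^6:
If X → X(1 + 0.55)
Then Y → Y · (1 + 0.55)^6
     ≈ Y · 13.8672

Percentage change = ((1 + 0.55)^6 − 1) × 100% ≈ 1286.7%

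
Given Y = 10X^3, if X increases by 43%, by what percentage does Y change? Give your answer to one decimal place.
192.4%

For Y = 10X^3:
If X → X(1 + 0.43)
Then Y → Y · (1 + 0.43)^3
     ≈ Y · 2.9242

Percentage change = ((1 + 0.43)^3 − 1) × 100% ≈ 192.4%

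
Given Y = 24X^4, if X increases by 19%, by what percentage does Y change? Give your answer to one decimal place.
100.5%

For Y = 24X^4:
If X → X(1 + 0.19)
Then Y → Y · (1 + 0.19)^4
     ≈ Y · 2.0053

Percentage change = ((1 + 0.19)^4 − 1) × 100% ≈ 100.5%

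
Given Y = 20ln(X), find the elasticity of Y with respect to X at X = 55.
Elasticity = 1/ln(55) ≈ 0.2495

Elasticity = (dY/dX) · (X/Y)

dY/dX = 20/X
At X = 55: dY/dX = 4/11, Y = 20·ln(55)

Elasticity = (4/11) · (55 / (20·ln(55))) = 1/ln(55) ≈ 0.2495

Interpretation: for a small percentage change in X, the percentage change in Y is approximately 0.25 times as large.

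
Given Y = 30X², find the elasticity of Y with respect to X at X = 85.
Elasticity = 2

Elasticity = (dY/dX) · (X/Y)

dY/dX = 60·X
At X = 85: dY/dX = 5100, Y = 216750

Elasticity = 5100 · (85 / 216750) = 2

Interpretation: for a small percentage change in X, the percentage change in Y is approximately 2.00 times as large.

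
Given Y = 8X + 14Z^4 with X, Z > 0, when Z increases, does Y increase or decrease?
Y increases

Taking the partial derivative:
∂Y/∂Z = 56Z^3

∂Y/∂Z = 56Z^3 > 0 (assuming positive values)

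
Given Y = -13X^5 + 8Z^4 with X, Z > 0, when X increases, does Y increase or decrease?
Y decreases

Taking the partial derivative:
∂Y/∂X = -65X^4

∂Y/∂X = -65X^4 < 0 (assuming positive values)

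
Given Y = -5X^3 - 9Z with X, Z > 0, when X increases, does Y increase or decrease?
Y decreases

Taking the partial derivative:
∂Y/∂X = -15X^2

∂Y/∂X = -15X^2 < 0 (assuming positive values)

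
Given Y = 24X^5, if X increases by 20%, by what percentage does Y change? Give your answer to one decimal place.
148.8%

For Y = 24X^5:
If X → X(1 + 0.2)
Then Y → Y · (1 + 0.2)^5
     ≈ Y · 2.4883

Percentage change = ((1 + 0.2)^5 − 1) × 100% ≈ 148.8%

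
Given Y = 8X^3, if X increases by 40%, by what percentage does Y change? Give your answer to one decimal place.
174.4%

For Y = 8X^3:
If X → X(1 + 0.4)
Then Y → Y · (1 + 0.4)^3
     = Y · 2.7440

Percentage change = ((1 + 0.4)^3 − 1) × 100% = 174.4%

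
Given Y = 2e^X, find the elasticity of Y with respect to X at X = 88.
Elasticity = 88

Elasticity = (dY/dX) · (X/Y)

dY/dX = 2·e^X
At X = 88: dY/dX = 2·e^88, Y = 2·e^88

Elasticity = (2·e^88) · (88 / (2·e^88)) = 88

Interpretation: for a small percentage change in X, the percentage change in Y is approximately 88.00 times as large.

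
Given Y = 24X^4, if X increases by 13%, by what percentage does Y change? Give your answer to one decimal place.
63.0%

For Y = 24X^4:
If X → X(1 + 0.13)
Then Y → Y · (1 + 0.13)^4
     ≈ Y · 1.6305

Percentage change = ((1 + 0.13)^4 − 1) × 100% ≈ 63.0%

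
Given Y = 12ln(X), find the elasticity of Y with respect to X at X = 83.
Elasticity = 1/ln(83) ≈ 0.2263

Elasticity = (dY/dX) · (X/Y)

dY/dX = 12/X
At X = 83: dY/dX = 12/83, Y = 12·ln(83)

Elasticity = (12/83) · (83 / (12·ln(83))) = 1/ln(83) ≈ 0.2263

Interpretation: for a small percentage change in X, the percentage change in Y is approximately 0.23 times as large.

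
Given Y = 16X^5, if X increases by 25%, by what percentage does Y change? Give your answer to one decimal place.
205.2%

For Y = 16X^5:
If X → X(1 + 0.25)
Then Y → Y · (1 + 0.25)^5
     ≈ Y · 3.0518

Percentage change = ((1 + 0.25)^5 − 1) × 100% ≈ 205.2%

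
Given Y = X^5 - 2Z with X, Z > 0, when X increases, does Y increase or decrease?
Y increases

Taking the partial derivative:
∂Y/∂X = 5X^4

∂Y/∂X = 5X^4 > 0 (assuming positive values)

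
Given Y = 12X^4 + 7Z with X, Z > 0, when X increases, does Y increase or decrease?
Y increases

Taking the partial derivative:
∂Y/∂X = 48X^3

∂Y/∂X = 48X^3 > 0 (assuming positive values)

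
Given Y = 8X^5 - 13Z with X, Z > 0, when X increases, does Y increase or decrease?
Y increases

Taking the partial derivative:
∂Y/∂X = 40X^4

∂Y/∂X = 40X^4 > 0 (assuming positive values)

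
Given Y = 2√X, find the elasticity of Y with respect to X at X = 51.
Elasticity = 1/2

Elasticity = (dY/dX) · (X/Y)

dY/dX = 1/√X
At X = 51: dY/dX = √51/51, Y = 2·√51

Elasticity = (√51/51) · (51 / (2·√51)) = 1/2

Interpretation: for a small percentage change in X, the percentage change in Y is approximately 0.50 times as large.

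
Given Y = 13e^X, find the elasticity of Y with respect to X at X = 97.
Elasticity = 97

Elasticity = (dY/dX) · (X/Y)

dY/dX = 13·e^X
At X = 97: dY/dX = 13·e^97, Y = 13·e^97

Elasticity = (13·e^97) · (97 / (13·e^97)) = 97

Interpretation: for a small percentage change in X, the percentage change in Y is approximately 97.00 times as large.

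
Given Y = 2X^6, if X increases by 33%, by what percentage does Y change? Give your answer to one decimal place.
453.5%

For Y = 2X^6:
If X → X(1 + 0.33)
Then Y → Y · (1 + 0.33)^6
     ≈ Y · 5.5349

Percentage change = ((1 + 0.33)^6 − 1) × 100% ≈ 453.5%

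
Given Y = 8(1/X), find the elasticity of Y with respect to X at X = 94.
Elasticity = -1

Elasticity = (dY/dX) · (X/Y)

dY/dX = -8/X²
At X = 94: dY/dX = -2/2209, Y = 4/47

Elasticity = (-2/2209) · (94 / (4/47)) = -1

Interpretation: for a small percentage change in X, the percentage change in Y is approximately -1.00 times as large.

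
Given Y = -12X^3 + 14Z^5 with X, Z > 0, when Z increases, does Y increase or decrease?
Y increases

Taking the partial derivative:
∂Y/∂Z = 70Z^4

∂Y/∂Z = 70Z^4 > 0 (assuming positive values)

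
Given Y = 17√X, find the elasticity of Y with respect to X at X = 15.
Elasticity = 1/2

Elasticity = (dY/dX) · (X/Y)

dY/dX = 17/(2·√X)
At X = 15: dY/dX = 17·√15/30, Y = 17·√15

Elasticity = (17·√15/30) · (15 / (17·√15)) = 1/2

Interpretation: for a small percentage change in X, the percentage change in Y is approximately 0.50 times as large.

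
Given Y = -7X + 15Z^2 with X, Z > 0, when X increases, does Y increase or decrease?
Y decreases

Taking the partial derivative:
∂Y/∂X = -7

∂Y/∂X = -7 < 0 (assuming positive values)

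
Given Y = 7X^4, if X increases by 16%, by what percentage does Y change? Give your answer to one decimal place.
81.1%

For Y = 7X^4:
If X → X(1 + 0.16)
Then Y → Y · (1 + 0.16)^4
     ≈ Y · 1.8106

Percentage change = ((1 + 0.16)^4 − 1) × 100% ≈ 81.1%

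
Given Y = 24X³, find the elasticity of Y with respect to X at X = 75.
Elasticity = 3

Elasticity = (dY/dX) · (X/Y)

dY/dX = 72·X²
At X = 75: dY/dX = 405000, Y = 10125000

Elasticity = 405000 · (75 / 10125000) = 3

Interpretation: for a small percentage change in X, the percentage change in Y is approximately 3.00 times as large.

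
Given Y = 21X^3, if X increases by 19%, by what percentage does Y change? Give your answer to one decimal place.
68.5%

For Y = 21X^3:
If X → X(1 + 0.19)
Then Y → Y · (1 + 0.19)^3
     ≈ Y · 1.6852

Percentage change = ((1 + 0.19)^3 − 1) × 100% ≈ 68.5%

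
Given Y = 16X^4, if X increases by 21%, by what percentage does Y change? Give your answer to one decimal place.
114.4%

For Y = 16X^4:
If X → X(1 + 0.21)
Then Y → Y · (1 + 0.21)^4
     ≈ Y · 2.1436

Percentage change = ((1 + 0.21)^4 − 1) × 100% ≈ 114.4%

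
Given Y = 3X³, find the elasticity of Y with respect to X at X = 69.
Elasticity = 3

Elasticity = (dY/dX) · (X/Y)

dY/dX = 9·X²
At X = 69: dY/dX = 42849, Y = 985527

Elasticity = 42849 · (69 / 985527) = 3

Interpretation: for a small percentage change in X, the percentage change in Y is approximately 3.00 times as large.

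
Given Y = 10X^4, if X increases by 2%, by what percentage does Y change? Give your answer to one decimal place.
8.2%

For Y = 10X^4:
If X → X(1 + 0.02)
Then Y → Y · (1 + 0.02)^4
     ≈ Y · 1.0824

Percentage change = ((1 + 0.02)^4 − 1) × 100% ≈ 8.2%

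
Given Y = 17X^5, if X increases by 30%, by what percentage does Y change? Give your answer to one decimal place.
271.3%

For Y = 17X^5:
If X → X(1 + 0.3)
Then Y → Y · (1 + 0.3)^5
     ≈ Y · 3.7129

Percentage change = ((1 + 0.3)^5 − 1) × 100% ≈ 271.3%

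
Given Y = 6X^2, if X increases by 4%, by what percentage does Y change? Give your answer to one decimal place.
8.2%

For Y = 6X^2:
If X → X(1 + 0.04)
Then Y → Y · (1 + 0.04)^2
     = Y · 1.0816

Percentage change = ((1 + 0.04)^2 − 1) × 100% ≈ 8.2%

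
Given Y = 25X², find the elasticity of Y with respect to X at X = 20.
Elasticity = 2

Elasticity = (dY/dX) · (X/Y)

dY/dX = 50·X
At X = 20: dY/dX = 1000, Y = 10000

Elasticity = 1000 · (20 / 10000) = 2

Interpretation: for a small percentage change in X, the percentage change in Y is approximately 2.00 times as large.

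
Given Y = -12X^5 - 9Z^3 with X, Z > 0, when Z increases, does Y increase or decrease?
Y decreases

Taking the partial derivative:
∂Y/∂Z = -27Z^2

∂Y/∂Z = -27Z^2 < 0 (assuming positive values)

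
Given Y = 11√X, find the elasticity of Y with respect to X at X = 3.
Elasticity = 1/2

Elasticity = (dY/dX) · (X/Y)

dY/dX = 11/(2·√X)
At X = 3: dY/dX = 11·√3/6, Y = 11·√3

Elasticity = (11·√3/6) · (3 / (11·√3)) = 1/2

Interpretation: for a small percentage change in X, the percentage change in Y is approximately 0.50 times as large.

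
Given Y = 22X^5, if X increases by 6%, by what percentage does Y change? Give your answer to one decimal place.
33.8%

For Y = 22X^5:
If X → X(1 + 0.06)
Then Y → Y · (1 + 0.06)^5
     ≈ Y · 1.3382

Percentage change = ((1 + 0.06)^5 − 1) × 100% ≈ 33.8%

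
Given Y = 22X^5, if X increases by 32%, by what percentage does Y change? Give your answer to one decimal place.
300.7%

For Y = 22X^5:
If X → X(1 + 0.32)
Then Y → Y · (1 + 0.32)^5
     ≈ Y · 4.0075

Percentage change = ((1 + 0.32)^5 − 1) × 100% ≈ 300.7%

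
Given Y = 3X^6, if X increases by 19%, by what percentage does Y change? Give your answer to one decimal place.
184.0%

For Y = 3X^6:
If X → X(1 + 0.19)
Then Y → Y · (1 + 0.19)^6
     ≈ Y · 2.8398

Percentage change = ((1 + 0.19)^6 − 1) × 100% ≈ 184.0%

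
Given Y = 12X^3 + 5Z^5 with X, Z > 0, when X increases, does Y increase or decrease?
Y increases

Taking the partial derivative:
∂Y/∂X = 36X^2

∂Y/∂X = 36X^2 > 0 (assuming positive values)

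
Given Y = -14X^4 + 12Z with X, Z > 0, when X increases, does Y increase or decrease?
Y decreases

Taking the partial derivative:
∂Y/∂X = -56X^3

∂Y/∂X = -56X^3 < 0 (assuming positive values)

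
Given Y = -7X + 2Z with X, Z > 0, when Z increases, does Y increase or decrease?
Y increases

Taking the partial derivative:
∂Y/∂Z = 2

∂Y/∂Z = 2 > 0 (assuming positive values)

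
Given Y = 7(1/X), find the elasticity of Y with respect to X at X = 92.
Elasticity = -1

Elasticity = (dY/dX) · (X/Y)

dY/dX = -7/X²
At X = 92: dY/dX = -7/8464, Y = 7/92

Elasticity = (-7/8464) · (92 / (7/92)) = -1

Interpretation: for a small percentage change in X, the percentage change in Y is approximately -1.00 times as large.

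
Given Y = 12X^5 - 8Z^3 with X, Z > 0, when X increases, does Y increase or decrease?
Y increases

Taking the partial derivative:
∂Y/∂X = 60X^4

∂Y/∂X = 60X^4 > 0 (assuming positive values)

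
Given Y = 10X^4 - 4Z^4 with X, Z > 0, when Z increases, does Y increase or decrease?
Y decreases

Taking the partial derivative:
∂Y/∂Z = -16Z^3

∂Y/∂Z = -16Z^3 < 0 (assuming positive values)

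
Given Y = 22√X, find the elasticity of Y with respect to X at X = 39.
Elasticity = 1/2

Elasticity = (dY/dX) · (X/Y)

dY/dX = 11/√X
At X = 39: dY/dX = 11·√39/39, Y = 22·√39

Elasticity = (11·√39/39) · (39 / (22·√39)) = 1/2

Interpretation: for a small percentage change in X, the percentage change in Y is approximately 0.50 times as large.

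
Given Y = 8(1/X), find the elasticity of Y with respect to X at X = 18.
Elasticity = -1

Elasticity = (dY/dX) · (X/Y)

dY/dX = -8/X²
At X = 18: dY/dX = -2/81, Y = 4/9

Elasticity = (-2/81) · (18 / (4/9)) = -1

Interpretation: for a small percentage change in X, the percentage change in Y is approximately -1.00 times as large.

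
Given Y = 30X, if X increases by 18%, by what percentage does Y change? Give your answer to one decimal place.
18.0%

For Y = 30X:
If X → X(1 + 0.18)
Then Y → Y · (1 + 0.18)^1
     = Y · 1.1800

Percentage change = ((1 + 0.18)^1 − 1) × 100% = 18.0%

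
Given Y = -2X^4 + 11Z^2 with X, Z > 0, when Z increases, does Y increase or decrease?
Y increases

Taking the partial derivative:
∂Y/∂Z = 22Z

∂Y/∂Z = 22Z > 0 (assuming positive values)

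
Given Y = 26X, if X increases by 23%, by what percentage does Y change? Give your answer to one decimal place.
23.0%

For Y = 26X:
If X → X(1 + 0.23)
Then Y → Y · (1 + 0.23)^1
     = Y · 1.2300

Percentage change = ((1 + 0.23)^1 − 1) × 100% = 23.0%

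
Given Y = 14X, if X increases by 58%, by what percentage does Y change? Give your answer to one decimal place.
58.0%

For Y = 14X:
If X → X(1 + 0.58)
Then Y → Y · (1 + 0.58)^1
     = Y · 1.5800

Percentage change = ((1 + 0.58)^1 − 1) × 100% = 58.0%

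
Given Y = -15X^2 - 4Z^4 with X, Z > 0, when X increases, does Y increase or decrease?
Y decreases

Taking the partial derivative:
∂Y/∂X = -30X

∂Y/∂X = -30X < 0 (assuming positive values)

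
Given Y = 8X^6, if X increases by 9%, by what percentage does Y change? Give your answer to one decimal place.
67.7%

For Y = 8X^6:
If X → X(1 + 0.09)
Then Y → Y · (1 + 0.09)^6
     ≈ Y · 1.6771

Percentage change = ((1 + 0.09)^6 − 1) × 100% ≈ 67.7%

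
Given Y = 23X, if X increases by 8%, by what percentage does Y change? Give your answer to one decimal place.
8.0%

For Y = 23X:
If X → X(1 + 0.08)
Then Y → Y · (1 + 0.08)^1
     = Y · 1.0800

Percentage change = ((1 + 0.08)^1 − 1) × 100% = 8.0%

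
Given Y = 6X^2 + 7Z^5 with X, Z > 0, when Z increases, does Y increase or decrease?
Y increases

Taking the partial derivative:
∂Y/∂Z = 35Z^4

∂Y/∂Z = 35Z^4 > 0 (assuming positive values)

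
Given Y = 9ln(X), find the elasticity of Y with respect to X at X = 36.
Elasticity = 1/ln(36) ≈ 0.2791

Elasticity = (dY/dX) · (X/Y)

dY/dX = 9/X
At X = 36: dY/dX = 1/4, Y = 9·ln(36)

Elasticity = (1/4) · (36 / (9·ln(36))) = 1/ln(36) ≈ 0.2791

Interpretation: for a small percentage change in X, the percentage change in Y is approximately 0.28 times as large.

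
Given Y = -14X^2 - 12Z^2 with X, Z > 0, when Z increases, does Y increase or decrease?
Y decreases

Taking the partial derivative:
∂Y/∂Z = -24Z

∂Y/∂Z = -24Z < 0 (assuming positive values)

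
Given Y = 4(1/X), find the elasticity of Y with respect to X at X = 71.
Elasticity = -1

Elasticity = (dY/dX) · (X/Y)

dY/dX = -4/X²
At X = 71: dY/dX = -4/5041, Y = 4/71

Elasticity = (-4/5041) · (71 / (4/71)) = -1

Interpretation: for a small percentage change in X, the percentage change in Y is approximately -1.00 times as large.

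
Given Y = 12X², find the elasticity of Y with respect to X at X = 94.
Elasticity = 2

Elasticity = (dY/dX) · (X/Y)

dY/dX = 24·X
At X = 94: dY/dX = 2256, Y = 106032

Elasticity = 2256 · (94 / 106032) = 2

Interpretation: for a small percentage change in X, the percentage change in Y is approximately 2.00 times as large.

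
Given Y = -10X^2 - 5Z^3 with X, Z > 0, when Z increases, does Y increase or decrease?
Y decreases

Taking the partial derivative:
∂Y/∂Z = -15Z^2

∂Y/∂Z = -15Z^2 < 0 (assuming positive values)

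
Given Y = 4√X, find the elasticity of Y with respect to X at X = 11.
Elasticity = 1/2

Elasticity = (dY/dX) · (X/Y)

dY/dX = 2/√X
At X = 11: dY/dX = 2·√11/11, Y = 4·√11

Elasticity = (2·√11/11) · (11 / (4·√11)) = 1/2

Interpretation: for a small percentage change in X, the percentage change in Y is approximately 0.50 times as large.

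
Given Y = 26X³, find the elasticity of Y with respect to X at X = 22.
Elasticity = 3

Elasticity = (dY/dX) · (X/Y)

dY/dX = 78·X²
At X = 22: dY/dX = 37752, Y = 276848

Elasticity = 37752 · (22 / 276848) = 3

Interpretation: for a small percentage change in X, the percentage change in Y is approximately 3.00 times as large.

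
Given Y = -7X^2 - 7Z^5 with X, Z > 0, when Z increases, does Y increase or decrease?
Y decreases

Taking the partial derivative:
∂Y/∂Z = -35Z^4

∂Y/∂Z = -35Z^4 < 0 (assuming positive values)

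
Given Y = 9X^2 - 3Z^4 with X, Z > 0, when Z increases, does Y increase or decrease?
Y decreases

Taking the partial derivative:
∂Y/∂Z = -12Z^3

∂Y/∂Z = -12Z^3 < 0 (assuming positive values)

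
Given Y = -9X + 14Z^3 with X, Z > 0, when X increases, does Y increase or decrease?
Y decreases

Taking the partial derivative:
∂Y/∂X = -9

∂Y/∂X = -9 < 0 (assuming positive values)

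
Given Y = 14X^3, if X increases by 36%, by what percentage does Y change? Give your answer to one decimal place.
151.5%

For Y = 14X^3:
If X → X(1 + 0.36)
Then Y → Y · (1 + 0.36)^3
     ≈ Y · 2.5155

Percentage change = ((1 + 0.36)^3 − 1) × 100% ≈ 151.5%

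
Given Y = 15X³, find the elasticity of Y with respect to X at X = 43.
Elasticity = 3

Elasticity = (dY/dX) · (X/Y)

dY/dX = 45·X²
At X = 43: dY/dX = 83205, Y = 1192605

Elasticity = 83205 · (43 / 1192605) = 3

Interpretation: for a small percentage change in X, the percentage change in Y is approximately 3.00 times as large.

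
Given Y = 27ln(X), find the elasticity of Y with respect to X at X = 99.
Elasticity = 1/ln(99) ≈ 0.2176

Elasticity = (dY/dX) · (X/Y)

dY/dX = 27/X
At X = 99: dY/dX = 3/11, Y = 27·ln(99)

Elasticity = (3/11) · (99 / (27·ln(99))) = 1/ln(99) ≈ 0.2176

Interpretation: for a small percentage change in X, the percentage change in Y is approximately 0.22 times as large.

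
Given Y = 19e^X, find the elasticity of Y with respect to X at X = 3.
Elasticity = 3

Elasticity = (dY/dX) · (X/Y)

dY/dX = 19·e^X
At X = 3: dY/dX = 19·e^3, Y = 19·e^3

Elasticity = (19·e^3) · (3 / (19·e^3)) = 3

Interpretation: for a small percentage change in X, the percentage change in Y is approximately 3.00 times as large.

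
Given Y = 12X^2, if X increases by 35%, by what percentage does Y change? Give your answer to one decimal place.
82.3%

For Y = 12X^2:
If X → X(1 + 0.35)
Then Y → Y · (1 + 0.35)^2
     = Y · 1.8225

Percentage change = ((1 + 0.35)^2 − 1) × 100% ≈ 82.3%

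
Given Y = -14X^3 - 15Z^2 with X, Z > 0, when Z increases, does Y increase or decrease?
Y decreases

Taking the partial derivative:
∂Y/∂Z = -30Z

∂Y/∂Z = -30Z < 0 (assuming positive values)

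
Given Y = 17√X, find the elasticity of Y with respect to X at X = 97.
Elasticity = 1/2

Elasticity = (dY/dX) · (X/Y)

dY/dX = 17/(2·√X)
At X = 97: dY/dX = 17·√97/194, Y = 17·√97

Elasticity = (17·√97/194) · (97 / (17·√97)) = 1/2

Interpretation: for a small percentage change in X, the percentage change in Y is approximately 0.50 times as large.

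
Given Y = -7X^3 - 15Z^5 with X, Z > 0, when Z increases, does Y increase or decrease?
Y decreases

Taking the partial derivative:
∂Y/∂Z = -75Z^4

∂Y/∂Z = -75Z^4 < 0 (assuming positive values)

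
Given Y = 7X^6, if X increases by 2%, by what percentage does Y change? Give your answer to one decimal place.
12.6%

For Y = 7X^6:
If X → X(1 + 0.02)
Then Y → Y · (1 + 0.02)^6
     ≈ Y · 1.1262

Percentage change = ((1 + 0.02)^6 − 1) × 100% ≈ 12.6%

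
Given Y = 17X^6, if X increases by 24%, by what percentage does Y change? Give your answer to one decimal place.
263.5%

For Y = 17X^6:
If X → X(1 + 0.24)
Then Y → Y · (1 + 0.24)^6
     ≈ Y · 3.6352

Percentage change = ((1 + 0.24)^6 − 1) × 100% ≈ 263.5%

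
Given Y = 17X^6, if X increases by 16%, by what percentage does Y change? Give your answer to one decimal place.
143.6%

For Y = 17X^6:
If X → X(1 + 0.16)
Then Y → Y · (1 + 0.16)^6
     ≈ Y · 2.4364

Percentage change = ((1 + 0.16)^6 − 1) × 100% ≈ 143.6%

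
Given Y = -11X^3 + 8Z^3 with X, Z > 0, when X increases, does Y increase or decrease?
Y decreases

Taking the partial derivative:
∂Y/∂X = -33X^2

∂Y/∂X = -33X^2 < 0 (assuming positive values)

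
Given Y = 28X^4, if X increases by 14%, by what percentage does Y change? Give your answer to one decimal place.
68.9%

For Y = 28X^4:
If X → X(1 + 0.14)
Then Y → Y · (1 + 0.14)^4
     ≈ Y · 1.6890

Percentage change = ((1 + 0.14)^4 − 1) × 100% ≈ 68.9%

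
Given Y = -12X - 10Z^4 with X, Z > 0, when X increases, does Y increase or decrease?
Y decreases

Taking the partial derivative:
∂Y/∂X = -12

∂Y/∂X = -12 < 0 (assuming positive values)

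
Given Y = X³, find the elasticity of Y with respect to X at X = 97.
Elasticity = 3

Elasticity = (dY/dX) · (X/Y)

dY/dX = 3·X²
At X = 97: dY/dX = 28227, Y = 912673

Elasticity = 28227 · (97 / 912673) = 3

Interpretation: for a small percentage change in X, the percentage change in Y is approximately 3.00 times as large.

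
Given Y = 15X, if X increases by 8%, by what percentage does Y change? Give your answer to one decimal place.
8.0%

For Y = 15X:
If X → X(1 + 0.08)
Then Y → Y · (1 + 0.08)^1
     = Y · 1.0800

Percentage change = ((1 + 0.08)^1 − 1) × 100% = 8.0%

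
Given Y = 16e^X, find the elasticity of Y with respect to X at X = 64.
Elasticity = 64

Elasticity = (dY/dX) · (X/Y)

dY/dX = 16·e^X
At X = 64: dY/dX = 16·e^64, Y = 16·e^64

Elasticity = (16·e^64) · (64 / (16·e^64)) = 64

Interpretation: for a small percentage change in X, the percentage change in Y is approximately 64.00 times as large.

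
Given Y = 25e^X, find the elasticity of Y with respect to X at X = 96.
Elasticity = 96

Elasticity = (dY/dX) · (X/Y)

dY/dX = 25·e^X
At X = 96: dY/dX = 25·e^96, Y = 25·e^96

Elasticity = (25·e^96) · (96 / (25·e^96)) = 96

Interpretation: for a small percentage change in X, the percentage change in Y is approximately 96.00 times as large.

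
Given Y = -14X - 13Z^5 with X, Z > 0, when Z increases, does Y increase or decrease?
Y decreases

Taking the partial derivative:
∂Y/∂Z = -65Z^4

∂Y/∂Z = -65Z^4 < 0 (assuming positive values)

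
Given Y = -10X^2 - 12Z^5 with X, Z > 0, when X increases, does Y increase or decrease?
Y decreases

Taking the partial derivative:
∂Y/∂X = -20X

∂Y/∂X = -20X < 0 (assuming positive values)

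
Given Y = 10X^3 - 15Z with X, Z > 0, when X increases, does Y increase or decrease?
Y increases

Taking the partial derivative:
∂Y/∂X = 30X^2

∂Y/∂X = 30X^2 > 0 (assuming positive values)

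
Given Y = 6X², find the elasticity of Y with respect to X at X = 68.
Elasticity = 2

Elasticity = (dY/dX) · (X/Y)

dY/dX = 12·X
At X = 68: dY/dX = 816, Y = 27744

Elasticity = 816 · (68 / 27744) = 2

Interpretation: for a small percentage change in X, the percentage change in Y is approximately 2.00 times as large.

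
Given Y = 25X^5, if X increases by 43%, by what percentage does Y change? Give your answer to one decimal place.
498.0%

For Y = 25X^5:
If X → X(1 + 0.43)
Then Y → Y · (1 + 0.43)^5
     ≈ Y · 5.9797

Percentage change = ((1 + 0.43)^5 − 1) × 100% ≈ 498.0%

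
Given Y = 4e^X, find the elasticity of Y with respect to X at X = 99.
Elasticity = 99

Elasticity = (dY/dX) · (X/Y)

dY/dX = 4·e^X
At X = 99: dY/dX = 4·e^99, Y = 4·e^99

Elasticity = (4·e^99) · (99 / (4·e^99)) = 99

Interpretation: for a small percentage change in X, the percentage change in Y is approximately 99.00 times as large.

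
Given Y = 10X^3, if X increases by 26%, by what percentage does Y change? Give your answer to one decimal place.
100.0%

For Y = 10X^3:
If X → X(1 + 0.26)
Then Y → Y · (1 + 0.26)^3
     ≈ Y · 2.0004

Percentage change = ((1 + 0.26)^3 − 1) × 100% ≈ 100.0%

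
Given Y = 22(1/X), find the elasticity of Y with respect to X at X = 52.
Elasticity = -1

Elasticity = (dY/dX) · (X/Y)

dY/dX = -22/X²
At X = 52: dY/dX = -11/1352, Y = 11/26

Elasticity = (-11/1352) · (52 / (11/26)) = -1

Interpretation: for a small percentage change in X, the percentage change in Y is approximately -1.00 times as large.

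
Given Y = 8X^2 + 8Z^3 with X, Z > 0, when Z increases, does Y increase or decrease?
Y increases

Taking the partial derivative:
∂Y/∂Z = 24Z^2

∂Y/∂Z = 24Z^2 > 0 (assuming positive values)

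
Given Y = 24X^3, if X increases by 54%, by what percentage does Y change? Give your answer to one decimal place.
265.2%

For Y = 24X^3:
If X → X(1 + 0.54)
Then Y → Y · (1 + 0.54)^3
     ≈ Y · 3.6523

Percentage change = ((1 + 0.54)^3 − 1) × 100% ≈ 265.2%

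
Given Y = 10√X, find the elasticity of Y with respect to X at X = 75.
Elasticity = 1/2

Elasticity = (dY/dX) · (X/Y)

dY/dX = 5/√X
At X = 75: dY/dX = √3/3, Y = 50·√3

Elasticity = (√3/3) · (75 / (50·√3)) = 1/2

Interpretation: for a small percentage change in X, the percentage change in Y is approximately 0.50 times as large.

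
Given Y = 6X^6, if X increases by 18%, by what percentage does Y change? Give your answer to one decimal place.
170.0%

For Y = 6X^6:
If X → X(1 + 0.18)
Then Y → Y · (1 + 0.18)^6
     ≈ Y · 2.6996

Percentage change = ((1 + 0.18)^6 − 1) × 100% ≈ 170.0%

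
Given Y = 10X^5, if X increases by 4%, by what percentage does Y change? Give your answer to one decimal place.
21.7%

For Y = 10X^5:
If X → X(1 + 0.04)
Then Y → Y · (1 + 0.04)^5
     ≈ Y · 1.2167

Percentage change = ((1 + 0.04)^5 − 1) × 100% ≈ 21.7%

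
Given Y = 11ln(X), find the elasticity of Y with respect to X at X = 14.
Elasticity = 1/ln(14) ≈ 0.3789

Elasticity = (dY/dX) · (X/Y)

dY/dX = 11/X
At X = 14: dY/dX = 11/14, Y = 11·ln(14)

Elasticity = (11/14) · (14 / (11·ln(14))) = 1/ln(14) ≈ 0.3789

Interpretation: for a small percentage change in X, the percentage change in Y is approximately 0.38 times as large.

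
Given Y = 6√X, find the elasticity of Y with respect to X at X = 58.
Elasticity = 1/2

Elasticity = (dY/dX) · (X/Y)

dY/dX = 3/√X
At X = 58: dY/dX = 3·√58/58, Y = 6·√58

Elasticity = (3·√58/58) · (58 / (6·√58)) = 1/2

Interpretation: for a small percentage change in X, the percentage change in Y is approximately 0.50 times as large.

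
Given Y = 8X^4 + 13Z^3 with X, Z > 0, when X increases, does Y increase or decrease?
Y increases

Taking the partial derivative:
∂Y/∂X = 32X^3

∂Y/∂X = 32X^3 > 0 (assuming positive values)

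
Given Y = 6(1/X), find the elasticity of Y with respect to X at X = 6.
Elasticity = -1

Elasticity = (dY/dX) · (X/Y)

dY/dX = -6/X²
At X = 6: dY/dX = -1/6, Y = 1

Elasticity = (-1/6) · (6 / 1) = -1

Interpretation: for a small percentage change in X, the percentage change in Y is approximately -1.00 times as large.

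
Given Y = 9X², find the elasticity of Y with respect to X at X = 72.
Elasticity = 2

Elasticity = (dY/dX) · (X/Y)

dY/dX = 18·X
At X = 72: dY/dX = 1296, Y = 46656

Elasticity = 1296 · (72 / 46656) = 2

Interpretation: for a small percentage change in X, the percentage change in Y is approximately 2.00 times as large.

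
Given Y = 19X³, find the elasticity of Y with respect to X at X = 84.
Elasticity = 3

Elasticity = (dY/dX) · (X/Y)

dY/dX = 57·X²
At X = 84: dY/dX = 402192, Y = 11261376

Elasticity = 402192 · (84 / 11261376) = 3

Interpretation: for a small percentage change in X, the percentage change in Y is approximately 3.00 times as large.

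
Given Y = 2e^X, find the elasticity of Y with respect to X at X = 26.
Elasticity = 26

Elasticity = (dY/dX) · (X/Y)

dY/dX = 2·e^X
At X = 26: dY/dX = 2·e^26, Y = 2·e^26

Elasticity = (2·e^26) · (26 / (2·e^26)) = 26

Interpretation: for a small percentage change in X, the percentage change in Y is approximately 26.00 times as large.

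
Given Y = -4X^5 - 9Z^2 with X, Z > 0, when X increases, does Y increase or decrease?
Y decreases

Taking the partial derivative:
∂Y/∂X = -20X^4

∂Y/∂X = -20X^4 < 0 (assuming positive values)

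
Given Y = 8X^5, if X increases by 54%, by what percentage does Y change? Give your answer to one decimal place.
766.2%

For Y = 8X^5:
If X → X(1 + 0.54)
Then Y → Y · (1 + 0.54)^5
     ≈ Y · 8.6617

Percentage change = ((1 + 0.54)^5 − 1) × 100% ≈ 766.2%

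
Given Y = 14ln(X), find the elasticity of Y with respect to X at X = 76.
Elasticity = 1/ln(76) ≈ 0.2309

Elasticity = (dY/dX) · (X/Y)

dY/dX = 14/X
At X = 76: dY/dX = 7/38, Y = 14·ln(76)

Elasticity = (7/38) · (76 / (14·ln(76))) = 1/ln(76) ≈ 0.2309

Interpretation: for a small percentage change in X, the percentage change in Y is approximately 0.23 times as large.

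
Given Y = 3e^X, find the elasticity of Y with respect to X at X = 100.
Elasticity = 100

Elasticity = (dY/dX) · (X/Y)

dY/dX = 3·e^X
At X = 100: dY/dX = 3·e^100, Y = 3·e^100

Elasticity = (3·e^100) · (100 / (3·e^100)) = 100

Interpretation: for a small percentage change in X, the percentage change in Y is approximately 100.00 times as large.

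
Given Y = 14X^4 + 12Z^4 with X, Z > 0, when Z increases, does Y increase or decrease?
Y increases

Taking the partial derivative:
∂Y/∂Z = 48Z^3

∂Y/∂Z = 48Z^3 > 0 (assuming positive values)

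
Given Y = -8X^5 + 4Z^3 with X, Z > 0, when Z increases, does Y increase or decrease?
Y increases

Taking the partial derivative:
∂Y/∂Z = 12Z^2

∂Y/∂Z = 12Z^2 > 0 (assuming positive values)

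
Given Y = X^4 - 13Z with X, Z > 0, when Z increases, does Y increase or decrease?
Y decreases

Taking the partial derivative:
∂Y/∂Z = -13

∂Y/∂Z = -13 < 0 (assuming positive values)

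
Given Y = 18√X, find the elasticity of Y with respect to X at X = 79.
Elasticity = 1/2

Elasticity = (dY/dX) · (X/Y)

dY/dX = 9/√X
At X = 79: dY/dX = 9·√79/79, Y = 18·√79

Elasticity = (9·√79/79) · (79 / (18·√79)) = 1/2

Interpretation: for a small percentage change in X, the percentage change in Y is approximately 0.50 times as large.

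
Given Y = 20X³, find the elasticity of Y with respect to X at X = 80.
Elasticity = 3

Elasticity = (dY/dX) · (X/Y)

dY/dX = 60·X²
At X = 80: dY/dX = 384000, Y = 10240000

Elasticity = 384000 · (80 / 10240000) = 3

Interpretation: for a small percentage change in X, the percentage change in Y is approximately 3.00 times as large.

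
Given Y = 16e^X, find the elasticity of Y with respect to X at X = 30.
Elasticity = 30

Elasticity = (dY/dX) · (X/Y)

dY/dX = 16·e^X
At X = 30: dY/dX = 16·e^30, Y = 16·e^30

Elasticity = (16·e^30) · (30 / (16·e^30)) = 30

Interpretation: for a small percentage change in X, the percentage change in Y is approximately 30.00 times as large.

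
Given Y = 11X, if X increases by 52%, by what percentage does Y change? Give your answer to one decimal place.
52.0%

For Y = 11X:
If X → X(1 + 0.52)
Then Y → Y · (1 + 0.52)^1
     = Y · 1.5200

Percentage change = ((1 + 0.52)^1 − 1) × 100% = 52.0%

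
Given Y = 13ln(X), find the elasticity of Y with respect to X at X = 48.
Elasticity = 1/ln(48) ≈ 0.2583

Elasticity = (dY/dX) · (X/Y)

dY/dX = 13/X
At X = 48: dY/dX = 13/48, Y = 13·ln(48)

Elasticity = (13/48) · (48 / (13·ln(48))) = 1/ln(48) ≈ 0.2583

Interpretation: for a small percentage change in X, the percentage change in Y is approximately 0.26 times as large.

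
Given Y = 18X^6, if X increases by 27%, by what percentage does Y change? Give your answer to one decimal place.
319.6%

For Y = 18X^6:
If X → X(1 + 0.27)
Then Y → Y · (1 + 0.27)^6
     ≈ Y · 4.1959

Percentage change = ((1 + 0.27)^6 − 1) × 100% ≈ 319.6%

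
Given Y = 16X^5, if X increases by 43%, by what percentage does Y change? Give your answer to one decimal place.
498.0%

For Y = 16X^5:
If X → X(1 + 0.43)
Then Y → Y · (1 + 0.43)^5
     ≈ Y · 5.9797

Percentage change = ((1 + 0.43)^5 − 1) × 100% ≈ 498.0%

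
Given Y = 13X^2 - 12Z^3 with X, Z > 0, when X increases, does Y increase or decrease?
Y increases

Taking the partial derivative:
∂Y/∂X = 26X

∂Y/∂X = 26X > 0 (assuming positive values)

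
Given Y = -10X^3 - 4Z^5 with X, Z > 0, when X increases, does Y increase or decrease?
Y decreases

Taking the partial derivative:
∂Y/∂X = -30X^2

∂Y/∂X = -30X^2 < 0 (assuming positive values)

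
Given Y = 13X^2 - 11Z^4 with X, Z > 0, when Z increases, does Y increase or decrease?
Y decreases

Taking the partial derivative:
∂Y/∂Z = -44Z^3

∂Y/∂Z = -44Z^3 < 0 (assuming positive values)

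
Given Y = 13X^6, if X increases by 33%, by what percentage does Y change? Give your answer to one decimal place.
453.5%

For Y = 13X^6:
If X → X(1 + 0.33)
Then Y → Y · (1 + 0.33)^6
     ≈ Y · 5.5349

Percentage change = ((1 + 0.33)^6 − 1) × 100% ≈ 453.5%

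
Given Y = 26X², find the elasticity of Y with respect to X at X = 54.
Elasticity = 2

Elasticity = (dY/dX) · (X/Y)

dY/dX = 52·X
At X = 54: dY/dX = 2808, Y = 75816

Elasticity = 2808 · (54 / 75816) = 2

Interpretation: for a small percentage change in X, the percentage change in Y is approximately 2.00 times as large.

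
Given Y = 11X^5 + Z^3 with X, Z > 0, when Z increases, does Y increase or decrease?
Y increases

Taking the partial derivative:
∂Y/∂Z = 3Z^2

∂Y/∂Z = 3Z^2 > 0 (assuming positive values)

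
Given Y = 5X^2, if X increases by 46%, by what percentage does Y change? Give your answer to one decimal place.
113.2%

For Y = 5X^2:
If X → X(1 + 0.46)
Then Y → Y · (1 + 0.46)^2
     = Y · 2.1316

Percentage change = ((1 + 0.46)^2 − 1) × 100% ≈ 113.2%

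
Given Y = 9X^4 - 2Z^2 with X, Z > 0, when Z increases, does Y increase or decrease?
Y decreases

Taking the partial derivative:
∂Y/∂Z = -4Z

∂Y/∂Z = -4Z < 0 (assuming positive values)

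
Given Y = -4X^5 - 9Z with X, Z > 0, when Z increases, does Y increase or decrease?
Y decreases

Taking the partial derivative:
∂Y/∂Z = -9

∂Y/∂Z = -9 < 0 (assuming positive values)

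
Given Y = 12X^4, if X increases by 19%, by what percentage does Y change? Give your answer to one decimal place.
100.5%

For Y = 12X^4:
If X → X(1 + 0.19)
Then Y → Y · (1 + 0.19)^4
     ≈ Y · 2.0053

Percentage change = ((1 + 0.19)^4 − 1) × 100% ≈ 100.5%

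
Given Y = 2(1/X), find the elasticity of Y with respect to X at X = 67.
Elasticity = -1

Elasticity = (dY/dX) · (X/Y)

dY/dX = -2/X²
At X = 67: dY/dX = -2/4489, Y = 2/67

Elasticity = (-2/4489) · (67 / (2/67)) = -1

Interpretation: for a small percentage change in X, the percentage change in Y is approximately -1.00 times as large.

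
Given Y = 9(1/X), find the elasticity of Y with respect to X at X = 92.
Elasticity = -1

Elasticity = (dY/dX) · (X/Y)

dY/dX = -9/X²
At X = 92: dY/dX = -9/8464, Y = 9/92

Elasticity = (-9/8464) · (92 / (9/92)) = -1

Interpretation: for a small percentage change in X, the percentage change in Y is approximately -1.00 times as large.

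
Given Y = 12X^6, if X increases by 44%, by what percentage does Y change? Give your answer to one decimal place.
791.6%

For Y = 12X^6:
If X → X(1 + 0.44)
Then Y → Y · (1 + 0.44)^6
     ≈ Y · 8.9161

Percentage change = ((1 + 0.44)^6 − 1) × 100% ≈ 791.6%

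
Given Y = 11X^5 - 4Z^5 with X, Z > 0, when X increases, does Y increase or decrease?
Y increases

Taking the partial derivative:
∂Y/∂X = 55X^4

∂Y/∂X = 55X^4 > 0 (assuming positive values)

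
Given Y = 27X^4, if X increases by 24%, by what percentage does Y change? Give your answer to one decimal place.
136.4%

For Y = 27X^4:
If X → X(1 + 0.24)
Then Y → Y · (1 + 0.24)^4
     ≈ Y · 2.3642

Percentage change = ((1 + 0.24)^4 − 1) × 100% ≈ 136.4%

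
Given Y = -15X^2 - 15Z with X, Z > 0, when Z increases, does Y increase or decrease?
Y decreases

Taking the partial derivative:
∂Y/∂Z = -15

∂Y/∂Z = -15 < 0 (assuming positive values)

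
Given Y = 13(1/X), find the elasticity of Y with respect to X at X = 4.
Elasticity = -1

Elasticity = (dY/dX) · (X/Y)

dY/dX = -13/X²
At X = 4: dY/dX = -13/16, Y = 13/4

Elasticity = (-13/16) · (4 / (13/4)) = -1

Interpretation: for a small percentage change in X, the percentage change in Y is approximately -1.00 times as large.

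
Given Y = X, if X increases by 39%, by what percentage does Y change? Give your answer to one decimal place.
39.0%

For Y = X:
If X → X(1 + 0.39)
Then Y → Y · (1 + 0.39)^1
     = Y · 1.3900

Percentage change = ((1 + 0.39)^1 − 1) × 100% = 39.0%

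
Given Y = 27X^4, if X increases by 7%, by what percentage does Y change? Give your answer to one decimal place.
31.1%

For Y = 27X^4:
If X → X(1 + 0.07)
Then Y → Y · (1 + 0.07)^4
     ≈ Y · 1.3108

Percentage change = ((1 + 0.07)^4 − 1) × 100% ≈ 31.1%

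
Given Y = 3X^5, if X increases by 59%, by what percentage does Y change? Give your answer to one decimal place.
916.2%

For Y = 3X^5:
If X → X(1 + 0.59)
Then Y → Y · (1 + 0.59)^5
     ≈ Y · 10.1622

Percentage change = ((1 + 0.59)^5 − 1) × 100% ≈ 916.2%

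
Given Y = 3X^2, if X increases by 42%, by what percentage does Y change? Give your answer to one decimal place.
101.6%

For Y = 3X^2:
If X → X(1 + 0.42)
Then Y → Y · (1 + 0.42)^2
     = Y · 2.0164

Percentage change = ((1 + 0.42)^2 − 1) × 100% ≈ 101.6%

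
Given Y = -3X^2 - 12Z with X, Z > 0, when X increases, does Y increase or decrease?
Y decreases

Taking the partial derivative:
∂Y/∂X = -6X

∂Y/∂X = -6X < 0 (assuming positive values)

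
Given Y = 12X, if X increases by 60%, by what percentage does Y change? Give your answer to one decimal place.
60.0%

For Y = 12X:
If X → X(1 + 0.6)
Then Y → Y · (1 + 0.6)^1
     = Y · 1.6000

Percentage change = ((1 + 0.6)^1 − 1) × 100% = 60.0%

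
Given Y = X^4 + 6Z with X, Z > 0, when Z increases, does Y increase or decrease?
Y increases

Taking the partial derivative:
∂Y/∂Z = 6

∂Y/∂Z = 6 > 0 (assuming positive values)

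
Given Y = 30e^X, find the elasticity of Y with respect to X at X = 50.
Elasticity = 50

Elasticity = (dY/dX) · (X/Y)

dY/dX = 30·e^X
At X = 50: dY/dX = 30·e^50, Y = 30·e^50

Elasticity = (30·e^50) · (50 / (30·e^50)) = 50

Interpretation: for a small percentage change in X, the percentage change in Y is approximately 50.00 times as large.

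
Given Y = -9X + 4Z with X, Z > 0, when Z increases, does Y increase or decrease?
Y increases

Taking the partial derivative:
∂Y/∂Z = 4

∂Y/∂Z = 4 > 0 (assuming positive values)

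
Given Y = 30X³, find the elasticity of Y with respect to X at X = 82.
Elasticity = 3

Elasticity = (dY/dX) · (X/Y)

dY/dX = 90·X²
At X = 82: dY/dX = 605160, Y = 16541040

Elasticity = 605160 · (82 / 16541040) = 3

Interpretation: for a small percentage change in X, the percentage change in Y is approximately 3.00 times as large.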